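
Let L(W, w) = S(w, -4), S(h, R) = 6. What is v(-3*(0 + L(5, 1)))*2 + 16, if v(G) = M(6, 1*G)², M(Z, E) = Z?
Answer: 88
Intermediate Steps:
L(W, w) = 6
v(G) = 36 (v(G) = 6² = 36)
v(-3*(0 + L(5, 1)))*2 + 16 = 36*2 + 16 = 72 + 16 = 88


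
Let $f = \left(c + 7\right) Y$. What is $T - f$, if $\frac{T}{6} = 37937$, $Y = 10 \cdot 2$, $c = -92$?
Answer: $229322$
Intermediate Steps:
$Y = 20$
$f = -1700$ ($f = \left(-92 + 7\right) 20 = \left(-85\right) 20 = -1700$)
$T = 227622$ ($T = 6 \cdot 37937 = 227622$)
$T - f = 227622 - -1700 = 227622 + 1700 = 229322$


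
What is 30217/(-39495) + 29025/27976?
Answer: 300991583/1104912120 ≈ 0.27241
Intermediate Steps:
30217/(-39495) + 29025/27976 = 30217*(-1/39495) + 29025*(1/27976) = -30217/39495 + 29025/27976 = 300991583/1104912120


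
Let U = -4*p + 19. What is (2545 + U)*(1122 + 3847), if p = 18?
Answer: 12382748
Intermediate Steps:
U = -53 (U = -4*18 + 19 = -72 + 19 = -53)
(2545 + U)*(1122 + 3847) = (2545 - 53)*(1122 + 3847) = 2492*4969 = 12382748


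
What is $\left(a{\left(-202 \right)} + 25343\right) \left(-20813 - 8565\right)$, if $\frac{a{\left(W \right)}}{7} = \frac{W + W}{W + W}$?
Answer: $-744732300$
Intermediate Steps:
$a{\left(W \right)} = 7$ ($a{\left(W \right)} = 7 \frac{W + W}{W + W} = 7 \frac{2 W}{2 W} = 7 \cdot 2 W \frac{1}{2 W} = 7 \cdot 1 = 7$)
$\left(a{\left(-202 \right)} + 25343\right) \left(-20813 - 8565\right) = \left(7 + 25343\right) \left(-20813 - 8565\right) = 25350 \left(-29378\right) = -744732300$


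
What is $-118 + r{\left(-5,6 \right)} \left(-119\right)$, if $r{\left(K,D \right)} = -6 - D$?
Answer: $1310$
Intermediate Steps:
$-118 + r{\left(-5,6 \right)} \left(-119\right) = -118 + \left(-6 - 6\right) \left(-119\right) = -118 - -1428 = -118 + 1428 = 1310$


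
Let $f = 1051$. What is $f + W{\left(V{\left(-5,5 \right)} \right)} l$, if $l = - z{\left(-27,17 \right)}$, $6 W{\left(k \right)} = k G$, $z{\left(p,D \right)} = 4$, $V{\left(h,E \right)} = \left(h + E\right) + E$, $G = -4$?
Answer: $\frac{3193}{3} \approx 1064.3$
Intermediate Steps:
$V{\left(h,E \right)} = h + 2 E$ ($V{\left(h,E \right)} = \left(E + h\right) + E = h + 2 E$)
$W{\left(k \right)} = - \frac{2 k}{3}$ ($W{\left(k \right)} = \frac{k \left(-4\right)}{6} = \frac{\left(-4\right) k}{6} = - \frac{2 k}{3}$)
$l = -4$ ($l = \left(-1\right) 4 = -4$)
$f + W{\left(V{\left(-5,5 \right)} \right)} l = 1051 + - \frac{2 \left(-5 + 2 \cdot 5\right)}{3} \left(-4\right) = 1051 + - \frac{2 \left(-5 + 10\right)}{3} \left(-4\right) = 1051 + \left(- \frac{2}{3}\right) 5 \left(-4\right) = 1051 - - \frac{40}{3} = 1051 + \frac{40}{3} = \frac{3193}{3}$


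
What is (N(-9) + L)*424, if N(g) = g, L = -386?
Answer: -167480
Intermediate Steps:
(N(-9) + L)*424 = (-9 - 386)*424 = -395*424 = -167480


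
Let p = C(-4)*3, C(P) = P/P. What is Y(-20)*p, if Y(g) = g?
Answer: -60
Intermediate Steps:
C(P) = 1
p = 3 (p = 1*3 = 3)
Y(-20)*p = -20*3 = -60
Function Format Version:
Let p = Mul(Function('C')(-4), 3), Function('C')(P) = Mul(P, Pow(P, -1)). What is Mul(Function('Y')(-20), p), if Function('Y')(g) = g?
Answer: -60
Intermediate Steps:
Function('C')(P) = 1
p = 3 (p = Mul(1, 3) = 3)
Mul(Function('Y')(-20), p) = Mul(-20, 3) = -60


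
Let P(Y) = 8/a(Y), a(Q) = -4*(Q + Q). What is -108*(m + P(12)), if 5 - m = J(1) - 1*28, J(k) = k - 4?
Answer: -3879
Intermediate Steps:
J(k) = -4 + k
a(Q) = -8*Q
P(Y) = -1/Y (P(Y) = 8/((-8*Y)) = 8*(-1/(8*Y)) = -1/Y)
m = 36 (m = 5 - ((-4 + 1) - 1*28) = 5 - (-3 - 28) = 5 - 1*(-31) = 5 + 31 = 36)
-108*(m + P(12)) = -108*(36 - 1/12) = -108*431/12 = -3879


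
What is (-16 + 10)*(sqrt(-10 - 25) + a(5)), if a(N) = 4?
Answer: -24 - 6*I*sqrt(35) ≈ -24.0 - 35.496*I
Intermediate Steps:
(-16 + 10)*(sqrt(-10 - 25) + a(5)) = (-16 + 10)*(sqrt(-10 - 25) + 4) = -6*(sqrt(-35) + 4) = -6*(I*sqrt(35) + 4) = -6*(4 + I*sqrt(35)) = -24 - 6*I*sqrt(35)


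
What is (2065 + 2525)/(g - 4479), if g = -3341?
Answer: -27/46 ≈ -0.58696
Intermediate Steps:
(2065 + 2525)/(g - 4479) = (2065 + 2525)/(-3341 - 4479) = 4590/(-7820) = 4590*(-1/7820) = -27/46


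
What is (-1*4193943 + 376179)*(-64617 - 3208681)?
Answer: 12496679265672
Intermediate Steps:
(-1*4193943 + 376179)*(-64617 - 3208681) = (-4193943 + 376179)*(-3273298) = -3817764*(-3273298) = 12496679265672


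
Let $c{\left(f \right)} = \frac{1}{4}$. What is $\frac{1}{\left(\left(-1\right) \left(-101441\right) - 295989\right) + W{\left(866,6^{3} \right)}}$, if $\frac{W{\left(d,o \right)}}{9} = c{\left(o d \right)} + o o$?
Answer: $\frac{4}{901433} \approx 4.4374 \cdot 10^{-6}$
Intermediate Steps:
$c{\left(f \right)} = \frac{1}{4}$
$W{\left(d,o \right)} = \frac{9}{4} + 9 o^{2}$ ($W{\left(d,o \right)} = 9 \left(\frac{1}{4} + o o\right) = 9 \left(\frac{1}{4} + o^{2}\right) = \frac{9}{4} + 9 o^{2}$)
$\frac{1}{\left(\left(-1\right) \left(-101441\right) - 295989\right) + W{\left(866,6^{3} \right)}} = \frac{1}{\left(\left(-1\right) \left(-101441\right) - 295989\right) + \left(\frac{9}{4} + 9 \left(6^{3}\right)^{2}\right)} = \frac{1}{\left(101441 - 295989\right) + \left(\frac{9}{4} + 9 \cdot 216^{2}\right)} = \frac{1}{-194548 + \left(\frac{9}{4} + 9 \cdot 46656\right)} = \frac{1}{-194548 + \left(\frac{9}{4} + 419904\right)} = \frac{1}{-194548 + \frac{1679625}{4}} = \frac{1}{\frac{901433}{4}} = \frac{4}{901433}$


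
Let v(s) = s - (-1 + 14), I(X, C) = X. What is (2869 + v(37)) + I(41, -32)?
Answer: 2934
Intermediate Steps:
v(s) = -13 + s (v(s) = s - 1*13 = s - 13 = -13 + s)
(2869 + v(37)) + I(41, -32) = (2869 + (-13 + 37)) + 41 = (2869 + 24) + 41 = 2893 + 41 = 2934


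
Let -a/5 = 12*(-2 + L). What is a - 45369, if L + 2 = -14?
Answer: -44289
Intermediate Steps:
L = -16 (L = -2 - 14 = -16)
a = 1080 (a = -60*(-2 - 16) = -60*(-18) = -5*(-216) = 1080)
a - 45369 = 1080 - 45369 = -44289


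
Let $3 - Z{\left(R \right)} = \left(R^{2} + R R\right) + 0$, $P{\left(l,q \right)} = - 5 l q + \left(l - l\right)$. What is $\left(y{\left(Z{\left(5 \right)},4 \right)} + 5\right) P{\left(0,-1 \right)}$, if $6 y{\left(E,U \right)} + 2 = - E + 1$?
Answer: $0$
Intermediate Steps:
$P{\left(l,q \right)} = - 5 l q$ ($P{\left(l,q \right)} = - 5 l q + 0 = - 5 l q$)
$Z{\left(R \right)} = 3 - 2 R^{2}$ ($Z{\left(R \right)} = 3 - \left(\left(R^{2} + R R\right) + 0\right) = 3 - \left(\left(R^{2} + R^{2}\right) + 0\right) = 3 - \left(2 R^{2} + 0\right) = 3 - 2 R^{2}$)
$y{\left(E,U \right)} = - \frac{1}{6} - \frac{E}{6}$ ($y{\left(E,U \right)} = - \frac{1}{3} + \frac{- E + 1}{6} = - \frac{1}{3} + \frac{1 - E}{6} = - \frac{1}{3} - \left(- \frac{1}{6} + \frac{E}{6}\right) = - \frac{1}{6} - \frac{E}{6}$)
$\left(y{\left(Z{\left(5 \right)},4 \right)} + 5\right) P{\left(0,-1 \right)} = \left(\left(- \frac{1}{6} - \frac{3 - 2 \cdot 5^{2}}{6}\right) + 5\right) \left(\left(-5\right) 0 \left(-1\right)\right) = \left(\left(- \frac{1}{6} - \frac{3 - 50}{6}\right) + 5\right) 0 = \left(\left(- \frac{1}{6} - - \frac{47}{6}\right) + 5\right) 0 = \left(\left(- \frac{1}{6} + \frac{47}{6}\right) + 5\right) 0 = \left(\frac{23}{3} + 5\right) 0 = \frac{38}{3} \cdot 0 = 0$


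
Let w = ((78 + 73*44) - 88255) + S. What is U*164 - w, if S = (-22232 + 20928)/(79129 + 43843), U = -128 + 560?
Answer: 4790159385/30743 ≈ 1.5581e+5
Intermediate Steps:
U = 432
S = -326/30743 (S = -1304/122972 = -1304*1/122972 = -326/30743 ≈ -0.010604)
w = -2612079321/30743 (w = ((78 + 73*44) - 88255) - 326/30743 = ((78 + 3212) - 88255) - 326/30743 = (3290 - 88255) - 326/30743 = -84965 - 326/30743 = -2612079321/30743 ≈ -84965.)
U*164 - w = 432*164 - 1*(-2612079321/30743) = 70848 + 2612079321/30743 = 4790159385/30743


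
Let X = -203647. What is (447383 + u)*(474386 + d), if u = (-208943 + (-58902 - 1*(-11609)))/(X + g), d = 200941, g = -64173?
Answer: 20229145308053448/66955 ≈ 3.0213e+11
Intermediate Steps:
u = 64059/66955 (u = (-208943 + (-58902 - 1*(-11609)))/(-203647 - 64173) = (-208943 + (-58902 + 11609))/(-267820) = (-208943 - 47293)*(-1/267820) = -256236*(-1/267820) = 64059/66955 ≈ 0.95675)
(447383 + u)*(474386 + d) = (447383 + 64059/66955)*(474386 + 200941) = (29954592824/66955)*675327 = 20229145308053448/66955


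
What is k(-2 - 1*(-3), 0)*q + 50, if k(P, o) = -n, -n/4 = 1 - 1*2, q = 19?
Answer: -26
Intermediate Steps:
n = 4 (n = -4*(1 - 1*2) = -4*(1 - 2) = -4*(-1) = 4)
k(P, o) = -4 (k(P, o) = -1*4 = -4)
k(-2 - 1*(-3), 0)*q + 50 = -4*19 + 50 = -76 + 50 = -26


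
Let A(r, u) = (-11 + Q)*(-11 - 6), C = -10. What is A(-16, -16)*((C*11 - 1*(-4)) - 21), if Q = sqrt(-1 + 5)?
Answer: -19431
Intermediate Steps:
Q = 2 (Q = sqrt(4) = 2)
A(r, u) = 153 (A(r, u) = (-11 + 2)*(-11 - 6) = -9*(-17) = 153)
A(-16, -16)*((C*11 - 1*(-4)) - 21) = 153*((-10*11 - 1*(-4)) - 21) = 153*((-110 + 4) - 21) = 153*(-106 - 21) = 153*(-127) = -19431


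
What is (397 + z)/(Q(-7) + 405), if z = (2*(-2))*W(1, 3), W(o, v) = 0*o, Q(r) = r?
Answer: 397/398 ≈ 0.99749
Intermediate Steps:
W(o, v) = 0
z = 0 (z = (2*(-2))*0 = -4*0 = 0)
(397 + z)/(Q(-7) + 405) = (397 + 0)/(-7 + 405) = 397/398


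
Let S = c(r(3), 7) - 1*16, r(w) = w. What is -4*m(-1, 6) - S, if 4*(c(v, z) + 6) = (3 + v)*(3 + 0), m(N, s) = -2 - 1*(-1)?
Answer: 43/2 ≈ 21.500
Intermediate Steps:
m(N, s) = -1 (m(N, s) = -2 + 1 = -1)
c(v, z) = -15/4 + 3*v/4 (c(v, z) = -6 + ((3 + v)*(3 + 0))/4 = -6 + ((3 + v)*3)/4 = -6 + (9 + 3*v)/4 = -6 + (9/4 + 3*v/4) = -15/4 + 3*v/4)
S = -35/2 (S = (-15/4 + (¾)*3) - 1*16 = (-15/4 + 9/4) - 16 = -3/2 - 16 = -35/2 ≈ -17.500)
-4*m(-1, 6) - S = -4*(-1) - 1*(-35/2) = 4 + 35/2 = 43/2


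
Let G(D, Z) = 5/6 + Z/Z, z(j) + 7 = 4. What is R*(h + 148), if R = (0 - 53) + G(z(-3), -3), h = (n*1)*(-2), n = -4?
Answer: -7982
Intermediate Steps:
z(j) = -3 (z(j) = -7 + 4 = -3)
G(D, Z) = 11/6 (G(D, Z) = 5*(⅙) + 1 = ⅚ + 1 = 11/6)
h = 8 (h = -4*1*(-2) = -4*(-2) = 8)
R = -307/6 (R = (0 - 53) + 11/6 = -53 + 11/6 = -307/6 ≈ -51.167)
R*(h + 148) = -307*(8 + 148)/6 = -307/6*156 = -7982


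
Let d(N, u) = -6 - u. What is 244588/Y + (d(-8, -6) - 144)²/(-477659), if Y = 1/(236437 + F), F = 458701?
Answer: 81212735839929160/477659 ≈ 1.7002e+11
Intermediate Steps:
Y = 1/695138 (Y = 1/(236437 + 458701) = 1/695138 ≈ 1.4386e-6)
244588/Y + (d(-8, -6) - 144)²/(-477659) = 244588/(1/695138) + ((-6 - 1*(-6)) - 144)²/(-477659) = 244588*695138 + ((-6 + 6) - 144)²*(-1/477659) = 170022413144 + (0 - 144)²*(-1/477659) = 170022413144 + (-144)²*(-1/477659) = 170022413144 + 20736*(-1/477659) = 170022413144 - 20736/477659 = 81212735839929160/477659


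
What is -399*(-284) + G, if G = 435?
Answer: 113751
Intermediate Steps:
-399*(-284) + G = -399*(-284) + 435 = 113316 + 435 = 113751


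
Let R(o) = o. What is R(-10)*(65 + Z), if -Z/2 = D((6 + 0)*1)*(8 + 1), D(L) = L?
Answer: 430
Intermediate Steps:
Z = -108 (Z = -2*(6 + 0)*1*(8 + 1) = -2*6*1*9 = -12*9 = -2*54 = -108)
R(-10)*(65 + Z) = -10*(65 - 108) = -10*(-43) = 430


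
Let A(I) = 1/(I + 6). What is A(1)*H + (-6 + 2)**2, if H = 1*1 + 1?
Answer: 114/7 ≈ 16.286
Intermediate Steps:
A(I) = 1/(6 + I)
H = 2 (H = 1 + 1 = 2)
A(1)*H + (-6 + 2)**2 = 2/(6 + 1) + (-6 + 2)**2 = 2/7 + (-4)**2 = (1/7)*2 + 16 = 2/7 + 16 = 114/7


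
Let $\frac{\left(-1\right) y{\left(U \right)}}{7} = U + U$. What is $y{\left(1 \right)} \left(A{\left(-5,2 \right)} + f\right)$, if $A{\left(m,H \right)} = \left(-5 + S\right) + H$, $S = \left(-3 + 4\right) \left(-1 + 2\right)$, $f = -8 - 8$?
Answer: $252$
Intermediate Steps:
$y{\left(U \right)} = - 14 U$ ($y{\left(U \right)} = - 7 \left(U + U\right) = - 7 \cdot 2 U = - 14 U$)
$f = -16$ ($f = -8 - 8 = -16$)
$S = 1$ ($S = 1 \cdot 1 = 1$)
$A{\left(m,H \right)} = -4 + H$ ($A{\left(m,H \right)} = \left(-5 + 1\right) + H = -4 + H$)
$y{\left(1 \right)} \left(A{\left(-5,2 \right)} + f\right) = \left(-14\right) 1 \left(\left(-4 + 2\right) - 16\right) = - 14 \left(-2 - 16\right) = \left(-14\right) \left(-18\right) = 252$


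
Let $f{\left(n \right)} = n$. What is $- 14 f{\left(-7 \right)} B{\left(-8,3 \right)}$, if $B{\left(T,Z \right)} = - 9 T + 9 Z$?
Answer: $9702$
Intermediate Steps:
$- 14 f{\left(-7 \right)} B{\left(-8,3 \right)} = \left(-14\right) \left(-7\right) \left(\left(-9\right) \left(-8\right) + 9 \cdot 3\right) = 98 \left(72 + 27\right) = 98 \cdot 99 = 9702$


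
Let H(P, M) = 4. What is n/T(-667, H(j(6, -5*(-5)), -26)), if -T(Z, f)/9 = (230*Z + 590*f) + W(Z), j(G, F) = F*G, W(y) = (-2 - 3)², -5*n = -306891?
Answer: 34099/755125 ≈ 0.045157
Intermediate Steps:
n = 306891/5 (n = -⅕*(-306891) = 306891/5 ≈ 61378.)
W(y) = 25 (W(y) = (-5)² = 25)
T(Z, f) = -225 - 5310*f - 2070*Z (T(Z, f) = -9*((230*Z + 590*f) + 25) = -9*(25 + 230*Z + 590*f) = -225 - 5310*f - 2070*Z)
n/T(-667, H(j(6, -5*(-5)), -26)) = 306891/(5*(-225 - 5310*4 - 2070*(-667))) = 306891/(5*(-225 - 21240 + 1380690)) = (306891/5)/1359225 = (306891/5)*(1/1359225) = 34099/755125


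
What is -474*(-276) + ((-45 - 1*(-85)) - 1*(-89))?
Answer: 130953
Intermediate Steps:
-474*(-276) + ((-45 - 1*(-85)) - 1*(-89)) = 130824 + ((-45 + 85) + 89) = 130824 + (40 + 89) = 130824 + 129 = 130953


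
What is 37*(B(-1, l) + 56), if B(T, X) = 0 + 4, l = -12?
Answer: 2220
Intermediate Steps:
B(T, X) = 4
37*(B(-1, l) + 56) = 37*(4 + 56) = 37*60 = 2220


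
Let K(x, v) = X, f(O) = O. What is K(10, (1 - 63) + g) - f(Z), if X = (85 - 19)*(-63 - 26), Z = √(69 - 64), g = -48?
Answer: -5874 - √5 ≈ -5876.2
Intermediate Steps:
Z = √5 ≈ 2.2361
X = -5874 (X = 66*(-89) = -5874)
K(x, v) = -5874
K(10, (1 - 63) + g) - f(Z) = -5874 - √5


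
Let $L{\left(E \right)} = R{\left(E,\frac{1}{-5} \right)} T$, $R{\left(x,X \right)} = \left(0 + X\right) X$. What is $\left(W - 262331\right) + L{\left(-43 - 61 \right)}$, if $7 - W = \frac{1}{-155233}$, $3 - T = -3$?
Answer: $- \frac{1018032605877}{3880825} \approx -2.6232 \cdot 10^{5}$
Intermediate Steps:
$T = 6$ ($T = 3 - -3 = 3 + 3 = 6$)
$R{\left(x,X \right)} = X^{2}$ ($R{\left(x,X \right)} = X X = X^{2}$)
$W = \frac{1086632}{155233}$ ($W = 7 - \frac{1}{-155233} = 7 - - \frac{1}{155233} = 7 + \frac{1}{155233} = \frac{1086632}{155233} \approx 7.0$)
$L{\left(E \right)} = \frac{6}{25}$ ($L{\left(E \right)} = \left(\frac{1}{-5}\right)^{2} \cdot 6 = \left(- \frac{1}{5}\right)^{2} \cdot 6 = \frac{1}{25} \cdot 6 = \frac{6}{25}$)
$\left(W - 262331\right) + L{\left(-43 - 61 \right)} = \left(\frac{1086632}{155233} - 262331\right) + \frac{6}{25} = - \frac{40721341491}{155233} + \frac{6}{25} = - \frac{1018032605877}{3880825}$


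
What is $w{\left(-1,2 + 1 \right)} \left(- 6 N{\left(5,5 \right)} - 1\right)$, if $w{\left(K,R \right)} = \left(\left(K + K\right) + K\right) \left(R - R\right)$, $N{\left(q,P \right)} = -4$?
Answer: $0$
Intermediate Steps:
$w{\left(K,R \right)} = 0$ ($w{\left(K,R \right)} = \left(2 K + K\right) 0 = 3 K 0 = 0$)
$w{\left(-1,2 + 1 \right)} \left(- 6 N{\left(5,5 \right)} - 1\right) = 0 \left(\left(-6\right) \left(-4\right) - 1\right) = 0 \left(24 - 1\right) = 0 \cdot 23 = 0$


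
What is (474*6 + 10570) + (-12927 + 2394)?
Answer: 2881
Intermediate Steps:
(474*6 + 10570) + (-12927 + 2394) = (2844 + 10570) - 10533 = 13414 - 10533 = 2881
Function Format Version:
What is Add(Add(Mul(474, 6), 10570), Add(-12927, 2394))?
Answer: 2881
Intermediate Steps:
Add(Add(Mul(474, 6), 10570), Add(-12927, 2394)) = Add(Add(2844, 10570), -10533) = Add(13414, -10533) = 2881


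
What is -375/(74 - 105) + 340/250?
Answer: 10429/775 ≈ 13.457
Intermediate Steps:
-375/(74 - 105) + 340/250 = -375/(-31) + 340*(1/250) = -375*(-1/31) + 34/25 = 375/31 + 34/25 = 10429/775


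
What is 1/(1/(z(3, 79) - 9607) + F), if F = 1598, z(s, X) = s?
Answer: 9604/15347191 ≈ 0.00062578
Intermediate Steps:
1/(1/(z(3, 79) - 9607) + F) = 1/(1/(3 - 9607) + 1598) = 1/(1/(-9604) + 1598) = 1/(-1/9604 + 1598) = 1/(15347191/9604) = 9604/15347191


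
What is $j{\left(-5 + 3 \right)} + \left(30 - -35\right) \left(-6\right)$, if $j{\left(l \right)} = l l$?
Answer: $-386$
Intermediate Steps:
$j{\left(l \right)} = l^{2}$
$j{\left(-5 + 3 \right)} + \left(30 - -35\right) \left(-6\right) = \left(-5 + 3\right)^{2} + \left(30 - -35\right) \left(-6\right) = \left(-2\right)^{2} + \left(30 + 35\right) \left(-6\right) = 4 + 65 \left(-6\right) = 4 - 390 = -386$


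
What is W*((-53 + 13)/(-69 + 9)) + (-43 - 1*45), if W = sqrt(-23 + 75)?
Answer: -88 + 4*sqrt(13)/3 ≈ -83.193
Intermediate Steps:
W = 2*sqrt(13) (W = sqrt(52) = 2*sqrt(13) ≈ 7.2111)
W*((-53 + 13)/(-69 + 9)) + (-43 - 1*45) = (2*sqrt(13))*((-53 + 13)/(-69 + 9)) + (-43 - 1*45) = (2*sqrt(13))*(-40/(-60)) + (-43 - 45) = (2*sqrt(13))*(-40*(-1/60)) - 88 = (2*sqrt(13))*(2/3) - 88 = 4*sqrt(13)/3 - 88 = -88 + 4*sqrt(13)/3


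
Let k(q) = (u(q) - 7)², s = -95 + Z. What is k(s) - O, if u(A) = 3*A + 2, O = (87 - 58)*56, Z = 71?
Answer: 4305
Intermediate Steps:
O = 1624 (O = 29*56 = 1624)
u(A) = 2 + 3*A
s = -24 (s = -95 + 71 = -24)
k(q) = (-5 + 3*q)² (k(q) = ((2 + 3*q) - 7)² = (-5 + 3*q)²)
k(s) - O = (-5 + 3*(-24))² - 1*1624 = (-5 - 72)² - 1624 = (-77)² - 1624 = 5929 - 1624 = 4305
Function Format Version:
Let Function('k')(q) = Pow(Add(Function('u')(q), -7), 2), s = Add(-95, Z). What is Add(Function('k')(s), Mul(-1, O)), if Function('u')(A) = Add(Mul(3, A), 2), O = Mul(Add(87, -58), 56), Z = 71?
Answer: 4305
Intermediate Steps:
O = 1624 (O = Mul(29, 56) = 1624)
Function('u')(A) = Add(2, Mul(3, A))
s = -24 (s = Add(-95, 71) = -24)
Function('k')(q) = Pow(Add(-5, Mul(3, q)), 2) (Function('k')(q) = Pow(Add(Add(2, Mul(3, q)), -7), 2) = Pow(Add(-5, Mul(3, q)), 2))
Add(Function('k')(s), Mul(-1, O)) = Add(Pow(Add(-5, Mul(3, -24)), 2), Mul(-1, 1624)) = Add(Pow(Add(-5, -72), 2), -1624) = Add(Pow(-77, 2), -1624) = Add(5929, -1624) = 4305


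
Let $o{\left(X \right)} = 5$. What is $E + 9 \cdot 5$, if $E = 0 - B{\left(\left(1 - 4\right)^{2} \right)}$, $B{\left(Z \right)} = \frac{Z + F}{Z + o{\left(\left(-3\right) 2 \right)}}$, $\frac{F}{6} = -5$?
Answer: $\frac{93}{2} \approx 46.5$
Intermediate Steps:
$F = -30$ ($F = 6 \left(-5\right) = -30$)
$B{\left(Z \right)} = \frac{-30 + Z}{5 + Z}$ ($B{\left(Z \right)} = \frac{Z - 30}{Z + 5} = \frac{-30 + Z}{5 + Z}$)
$E = \frac{3}{2}$ ($E = 0 - \frac{-30 + \left(1 - 4\right)^{2}}{5 + \left(1 - 4\right)^{2}} = 0 - \frac{-30 + \left(-3\right)^{2}}{5 + \left(-3\right)^{2}} = 0 - \frac{-30 + 9}{5 + 9} = 0 - \frac{1}{14} \left(-21\right) = 0 - - \frac{3}{2} = 0 + \frac{3}{2} = \frac{3}{2} \approx 1.5$)
$E + 9 \cdot 5 = \frac{3}{2} + 9 \cdot 5 = \frac{3}{2} + 45 = \frac{93}{2}$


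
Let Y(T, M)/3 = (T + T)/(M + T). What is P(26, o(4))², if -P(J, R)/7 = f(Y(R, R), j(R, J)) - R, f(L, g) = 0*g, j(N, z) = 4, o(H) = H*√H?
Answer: 3136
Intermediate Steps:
Y(T, M) = 6*T/(M + T) (Y(T, M) = 3*((T + T)/(M + T)) = 3*((2*T)/(M + T)) = 3*(2*T/(M + T)) = 6*T/(M + T))
o(H) = H^(3/2)
f(L, g) = 0
P(J, R) = 7*R (P(J, R) = -7*(0 - R) = -(-7)*R = 7*R)
P(26, o(4))² = (7*4^(3/2))² = (7*8)² = 56² = 3136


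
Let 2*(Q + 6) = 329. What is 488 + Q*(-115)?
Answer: -35479/2 ≈ -17740.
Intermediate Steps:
Q = 317/2 (Q = -6 + (½)*329 = -6 + 329/2 = 317/2 ≈ 158.50)
488 + Q*(-115) = 488 + (317/2)*(-115) = 488 - 36455/2 = -35479/2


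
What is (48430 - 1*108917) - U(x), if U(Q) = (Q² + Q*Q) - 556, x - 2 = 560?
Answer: -691619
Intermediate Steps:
x = 562 (x = 2 + 560 = 562)
U(Q) = -556 + 2*Q² (U(Q) = (Q² + Q²) - 556 = 2*Q² - 556 = -556 + 2*Q²)
(48430 - 1*108917) - U(x) = (48430 - 1*108917) - (-556 + 2*562²) = (48430 - 108917) - (-556 + 2*315844) = -60487 - (-556 + 631688) = -60487 - 1*631132 = -60487 - 631132 = -691619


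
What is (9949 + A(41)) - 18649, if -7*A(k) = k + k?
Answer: -60982/7 ≈ -8711.7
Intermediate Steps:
A(k) = -2*k/7 (A(k) = -(k + k)/7 = -2*k/7)
(9949 + A(41)) - 18649 = (9949 - 2/7*41) - 18649 = (9949 - 82/7) - 18649 = 69561/7 - 18649 = -60982/7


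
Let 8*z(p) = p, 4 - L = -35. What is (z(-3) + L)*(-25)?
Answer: -7725/8 ≈ -965.63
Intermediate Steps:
L = 39 (L = 4 - 1*(-35) = 4 + 35 = 39)
z(p) = p/8
(z(-3) + L)*(-25) = ((1/8)*(-3) + 39)*(-25) = (-3/8 + 39)*(-25) = (309/8)*(-25) = -7725/8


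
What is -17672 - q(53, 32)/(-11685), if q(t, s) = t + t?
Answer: -206497214/11685 ≈ -17672.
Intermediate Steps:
q(t, s) = 2*t
-17672 - q(53, 32)/(-11685) = -17672 - 2*53/(-11685) = -17672 - 106*(-1)/11685 = -17672 - 1*(-106/11685) = -17672 + 106/11685 = -206497214/11685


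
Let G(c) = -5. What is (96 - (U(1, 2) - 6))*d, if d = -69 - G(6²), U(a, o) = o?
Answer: -6400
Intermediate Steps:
d = -64 (d = -69 - 1*(-5) = -69 + 5 = -64)
(96 - (U(1, 2) - 6))*d = (96 - (2 - 6))*(-64) = (96 - 1*(-4))*(-64) = (96 + 4)*(-64) = 100*(-64) = -6400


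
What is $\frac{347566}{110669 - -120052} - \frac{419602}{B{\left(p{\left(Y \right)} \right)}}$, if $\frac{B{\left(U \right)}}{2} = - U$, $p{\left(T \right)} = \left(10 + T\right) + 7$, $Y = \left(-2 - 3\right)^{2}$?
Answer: $\frac{5380010477}{1076698} \approx 4996.8$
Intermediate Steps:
$Y = 25$ ($Y = \left(-5\right)^{2} = 25$)
$p{\left(T \right)} = 17 + T$
$B{\left(U \right)} = - 2 U$ ($B{\left(U \right)} = 2 \left(- U\right) = - 2 U$)
$\frac{347566}{110669 - -120052} - \frac{419602}{B{\left(p{\left(Y \right)} \right)}} = \frac{347566}{110669 - -120052} - \frac{419602}{\left(-2\right) \left(17 + 25\right)} = \frac{347566}{110669 + 120052} - \frac{419602}{\left(-2\right) 42} = \frac{347566}{230721} - \frac{419602}{-84} = 347566 \cdot \frac{1}{230721} - - \frac{209801}{42} = \frac{347566}{230721} + \frac{209801}{42} = \frac{5380010477}{1076698}$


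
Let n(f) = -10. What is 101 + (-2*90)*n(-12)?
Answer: 1901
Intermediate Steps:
101 + (-2*90)*n(-12) = 101 - 2*90*(-10) = 101 - 180*(-10) = 101 + 1800 = 1901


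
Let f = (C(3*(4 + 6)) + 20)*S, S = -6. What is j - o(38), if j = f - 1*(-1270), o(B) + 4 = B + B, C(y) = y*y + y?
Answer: -4502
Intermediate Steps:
C(y) = y + y**2 (C(y) = y**2 + y = y + y**2)
f = -5700 (f = ((3*(4 + 6))*(1 + 3*(4 + 6)) + 20)*(-6) = ((3*10)*(1 + 3*10) + 20)*(-6) = (30*(1 + 30) + 20)*(-6) = (30*31 + 20)*(-6) = (930 + 20)*(-6) = 950*(-6) = -5700)
o(B) = -4 + 2*B (o(B) = -4 + (B + B) = -4 + 2*B)
j = -4430 (j = -5700 - 1*(-1270) = -5700 + 1270 = -4430)
j - o(38) = -4430 - (-4 + 2*38) = -4430 - (-4 + 76) = -4430 - 1*72 = -4430 - 72 = -4502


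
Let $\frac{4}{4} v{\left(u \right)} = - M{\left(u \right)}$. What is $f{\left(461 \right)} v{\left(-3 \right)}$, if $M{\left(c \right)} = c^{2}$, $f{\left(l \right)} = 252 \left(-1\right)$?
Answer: $2268$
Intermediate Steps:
$f{\left(l \right)} = -252$
$v{\left(u \right)} = - u^{2}$
$f{\left(461 \right)} v{\left(-3 \right)} = - 252 \left(- \left(-3\right)^{2}\right) = - 252 \left(\left(-1\right) 9\right) = \left(-252\right) \left(-9\right) = 2268$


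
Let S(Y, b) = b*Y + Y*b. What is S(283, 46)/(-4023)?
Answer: -26036/4023 ≈ -6.4718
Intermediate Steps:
S(Y, b) = 2*Y*b (S(Y, b) = Y*b + Y*b = 2*Y*b)
S(283, 46)/(-4023) = (2*283*46)/(-4023) = 26036*(-1/4023) = -26036/4023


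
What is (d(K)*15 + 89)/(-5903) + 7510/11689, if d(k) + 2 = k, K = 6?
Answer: 42589869/69000167 ≈ 0.61724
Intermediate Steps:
d(k) = -2 + k
(d(K)*15 + 89)/(-5903) + 7510/11689 = ((-2 + 6)*15 + 89)/(-5903) + 7510/11689 = (4*15 + 89)*(-1/5903) + 7510*(1/11689) = (60 + 89)*(-1/5903) + 7510/11689 = 149*(-1/5903) + 7510/11689 = -149/5903 + 7510/11689 = 42589869/69000167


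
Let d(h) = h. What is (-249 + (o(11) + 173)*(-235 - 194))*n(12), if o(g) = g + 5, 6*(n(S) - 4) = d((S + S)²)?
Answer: -8133000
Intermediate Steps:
n(S) = 4 + 2*S²/3 (n(S) = 4 + (S + S)²/6 = 4 + (2*S)²/6 = 4 + (4*S²)/6 = 4 + 2*S²/3)
o(g) = 5 + g
(-249 + (o(11) + 173)*(-235 - 194))*n(12) = (-249 + ((5 + 11) + 173)*(-235 - 194))*(4 + (⅔)*12²) = (-249 + (16 + 173)*(-429))*(4 + (⅔)*144) = (-249 + 189*(-429))*(4 + 96) = (-249 - 81081)*100 = -81330*100 = -8133000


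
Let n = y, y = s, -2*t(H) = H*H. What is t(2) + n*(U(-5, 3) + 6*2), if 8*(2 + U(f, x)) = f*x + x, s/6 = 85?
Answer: 4333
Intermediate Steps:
t(H) = -H²/2 (t(H) = -H*H/2 = -H²/2)
s = 510 (s = 6*85 = 510)
U(f, x) = -2 + x/8 + f*x/8 (U(f, x) = -2 + (f*x + x)/8 = -2 + (x + f*x)/8 = -2 + (x/8 + f*x/8) = -2 + x/8 + f*x/8)
y = 510
n = 510
t(2) + n*(U(-5, 3) + 6*2) = -½*2² + 510*((-2 + (⅛)*3 + (⅛)*(-5)*3) + 6*2) = -½*4 + 510*((-2 + 3/8 - 15/8) + 12) = -2 + 510*(-7/2 + 12) = -2 + 510*(17/2) = -2 + 4335 = 4333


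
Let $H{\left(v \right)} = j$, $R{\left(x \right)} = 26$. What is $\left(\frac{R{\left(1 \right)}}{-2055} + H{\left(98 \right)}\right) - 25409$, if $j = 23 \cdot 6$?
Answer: $- \frac{51931931}{2055} \approx -25271.0$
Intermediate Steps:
$j = 138$
$H{\left(v \right)} = 138$
$\left(\frac{R{\left(1 \right)}}{-2055} + H{\left(98 \right)}\right) - 25409 = \left(\frac{26}{-2055} + 138\right) - 25409 = \left(26 \left(- \frac{1}{2055}\right) + 138\right) - 25409 = \left(- \frac{26}{2055} + 138\right) - 25409 = \frac{283564}{2055} - 25409 = - \frac{51931931}{2055}$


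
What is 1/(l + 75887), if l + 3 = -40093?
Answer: 1/35791 ≈ 2.7940e-5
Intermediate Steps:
l = -40096 (l = -3 - 40093 = -40096)
1/(l + 75887) = 1/(-40096 + 75887) = 1/35791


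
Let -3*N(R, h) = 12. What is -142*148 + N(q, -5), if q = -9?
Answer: -21020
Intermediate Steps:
N(R, h) = -4 (N(R, h) = -1/3*12 = -4)
-142*148 + N(q, -5) = -142*148 - 4 = -21016 - 4 = -21020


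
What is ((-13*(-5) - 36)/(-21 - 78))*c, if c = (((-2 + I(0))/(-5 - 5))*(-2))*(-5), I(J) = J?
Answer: -58/99 ≈ -0.58586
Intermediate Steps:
c = 2 (c = (((-2 + 0)/(-5 - 5))*(-2))*(-5) = (-2/(-10)*(-2))*(-5) = (-2*(-1/10)*(-2))*(-5) = ((1/5)*(-2))*(-5) = -2/5*(-5) = 2)
((-13*(-5) - 36)/(-21 - 78))*c = ((-13*(-5) - 36)/(-21 - 78))*2 = ((65 - 36)/(-99))*2 = (29*(-1/99))*2 = -29/99*2 = -58/99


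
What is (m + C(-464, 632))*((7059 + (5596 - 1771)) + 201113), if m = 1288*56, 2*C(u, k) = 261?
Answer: 30637170449/2 ≈ 1.5319e+10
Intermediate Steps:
C(u, k) = 261/2 (C(u, k) = (½)*261 = 261/2)
m = 72128
(m + C(-464, 632))*((7059 + (5596 - 1771)) + 201113) = (72128 + 261/2)*((7059 + (5596 - 1771)) + 201113) = 144517*((7059 + 3825) + 201113)/2 = 144517*(10884 + 201113)/2 = (144517/2)*211997 = 30637170449/2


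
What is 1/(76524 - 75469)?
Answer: 1/1055 ≈ 0.00094787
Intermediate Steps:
1/(76524 - 75469) = 1/1055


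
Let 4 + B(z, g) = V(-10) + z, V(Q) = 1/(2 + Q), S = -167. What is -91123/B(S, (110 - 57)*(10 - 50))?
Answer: 728984/1369 ≈ 532.49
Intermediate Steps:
B(z, g) = -33/8 + z (B(z, g) = -4 + (1/(2 - 10) + z) = -4 + (1/(-8) + z) = -4 + (-1/8 + z) = -33/8 + z)
-91123/B(S, (110 - 57)*(10 - 50)) = -91123/(-33/8 - 167) = -91123/(-1369/8) = -91123*(-8/1369) = 728984/1369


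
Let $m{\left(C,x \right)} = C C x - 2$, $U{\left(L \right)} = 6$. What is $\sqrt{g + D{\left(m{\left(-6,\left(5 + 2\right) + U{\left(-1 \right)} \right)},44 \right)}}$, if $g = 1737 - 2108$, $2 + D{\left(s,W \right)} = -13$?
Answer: $i \sqrt{386} \approx 19.647 i$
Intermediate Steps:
$m{\left(C,x \right)} = -2 + x C^{2}$ ($m{\left(C,x \right)} = C^{2} x - 2 = x C^{2} - 2 = -2 + x C^{2}$)
$D{\left(s,W \right)} = -15$ ($D{\left(s,W \right)} = -2 - 13 = -15$)
$g = -371$
$\sqrt{g + D{\left(m{\left(-6,\left(5 + 2\right) + U{\left(-1 \right)} \right)},44 \right)}} = \sqrt{-371 - 15} = \sqrt{-386} = i \sqrt{386}$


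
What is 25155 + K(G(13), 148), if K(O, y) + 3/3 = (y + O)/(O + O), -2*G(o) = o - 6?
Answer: 351867/14 ≈ 25133.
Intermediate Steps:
G(o) = 3 - o/2 (G(o) = -(o - 6)/2 = -(-6 + o)/2 = 3 - o/2)
K(O, y) = -1 + (O + y)/(2*O) (K(O, y) = -1 + (y + O)/(O + O) = -1 + (O + y)/((2*O)) = -1 + (O + y)*(1/(2*O)) = -1 + (O + y)/(2*O))
25155 + K(G(13), 148) = 25155 + (148 - (3 - ½*13))/(2*(3 - ½*13)) = 25155 + (148 - (3 - 13/2))/(2*(3 - 13/2)) = 25155 + (148 - 1*(-7/2))/(2*(-7/2)) = 25155 + (½)*(-2/7)*(148 + 7/2) = 25155 + (½)*(-2/7)*(303/2) = 25155 - 303/14 = 351867/14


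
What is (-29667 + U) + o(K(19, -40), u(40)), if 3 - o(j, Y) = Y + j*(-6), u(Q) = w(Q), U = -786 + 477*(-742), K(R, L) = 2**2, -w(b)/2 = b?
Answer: -384280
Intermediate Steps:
w(b) = -2*b
K(R, L) = 4
U = -354720 (U = -786 - 353934 = -354720)
u(Q) = -2*Q
o(j, Y) = 3 - Y + 6*j (o(j, Y) = 3 - (Y + j*(-6)) = 3 - (Y - 6*j) = 3 + (-Y + 6*j) = 3 - Y + 6*j)
(-29667 + U) + o(K(19, -40), u(40)) = (-29667 - 354720) + (3 - (-2)*40 + 6*4) = -384387 + (3 - 1*(-80) + 24) = -384387 + (3 + 80 + 24) = -384387 + 107 = -384280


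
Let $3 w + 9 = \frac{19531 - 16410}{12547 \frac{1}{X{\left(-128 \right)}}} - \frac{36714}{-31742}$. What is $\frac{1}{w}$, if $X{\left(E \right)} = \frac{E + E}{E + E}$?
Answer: $- \frac{597400311}{1512342263} \approx -0.39502$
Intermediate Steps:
$X{\left(E \right)} = 1$ ($X{\left(E \right)} = \frac{2 E}{2 E} = 2 E \frac{1}{2 E} = 1$)
$w = - \frac{1512342263}{597400311}$ ($w = -3 + \frac{\frac{19531 - 16410}{12547 \cdot 1^{-1}} - \frac{36714}{-31742}}{3} = -3 + \frac{\frac{3121}{12547 \cdot 1} - - \frac{18357}{15871}}{3} = -3 + \frac{\frac{3121}{12547} + \frac{18357}{15871}}{3} = -3 + \frac{1}{3} \cdot \frac{279858670}{199133437} = -3 + \frac{279858670}{597400311} = - \frac{1512342263}{597400311} \approx -2.5315$)
$\frac{1}{w} = \frac{1}{- \frac{1512342263}{597400311}} = - \frac{597400311}{1512342263}$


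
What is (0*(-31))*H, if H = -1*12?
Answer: 0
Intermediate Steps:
H = -12
(0*(-31))*H = (0*(-31))*(-12) = 0*(-12) = 0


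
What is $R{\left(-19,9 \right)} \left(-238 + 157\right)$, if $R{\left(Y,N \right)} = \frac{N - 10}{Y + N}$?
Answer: $- \frac{81}{10} \approx -8.1$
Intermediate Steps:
$R{\left(Y,N \right)} = \frac{-10 + N}{N + Y}$
$R{\left(-19,9 \right)} \left(-238 + 157\right) = \frac{-10 + 9}{9 - 19} \left(-238 + 157\right) = \frac{1}{-10} \left(-1\right) \left(-81\right) = \left(- \frac{1}{10}\right) \left(-1\right) \left(-81\right) = \frac{1}{10} \left(-81\right) = - \frac{81}{10}$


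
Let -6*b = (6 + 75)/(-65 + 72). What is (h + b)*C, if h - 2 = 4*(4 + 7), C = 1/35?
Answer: 617/490 ≈ 1.2592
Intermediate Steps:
C = 1/35 ≈ 0.028571
h = 46 (h = 2 + 4*(4 + 7) = 2 + 4*11 = 2 + 44 = 46)
b = -27/14 (b = -(6 + 75)/(6*(-65 + 72)) = -27/(2*7) = -⅙*81/7 = -27/14 ≈ -1.9286)
(h + b)*C = (46 - 27/14)*(1/35) = (617/14)*(1/35) = 617/490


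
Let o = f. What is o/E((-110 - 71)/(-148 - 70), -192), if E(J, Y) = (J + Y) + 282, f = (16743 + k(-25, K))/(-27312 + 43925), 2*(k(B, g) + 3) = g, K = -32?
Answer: 98536/8890649 ≈ 0.011083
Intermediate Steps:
k(B, g) = -3 + g/2
f = 452/449 (f = (16743 + (-3 + (½)*(-32)))/(-27312 + 43925) = (16743 + (-3 - 16))/16613 = (16743 - 19)*(1/16613) = 16724*(1/16613) = 452/449 ≈ 1.0067)
o = 452/449 ≈ 1.0067
E(J, Y) = 282 + J + Y
o/E((-110 - 71)/(-148 - 70), -192) = 452/(449*(282 + (-110 - 71)/(-148 - 70) - 192)) = 452/(449*(282 - 181/(-218) - 192)) = 452/(449*(282 - 181*(-1/218) - 192)) = 452/(449*(282 + 181/218 - 192)) = 452/(449*(19801/218)) = (452/449)*(218/19801) = 98536/8890649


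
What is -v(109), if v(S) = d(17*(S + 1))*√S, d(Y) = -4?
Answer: 4*√109 ≈ 41.761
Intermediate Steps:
v(S) = -4*√S
-v(109) = -(-4)*√109 = 4*√109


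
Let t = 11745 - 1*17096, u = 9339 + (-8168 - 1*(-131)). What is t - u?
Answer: -6653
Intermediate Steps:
u = 1302 (u = 9339 + (-8168 + 131) = 9339 - 8037 = 1302)
t = -5351 (t = 11745 - 17096 = -5351)
t - u = -5351 - 1*1302 = -5351 - 1302 = -6653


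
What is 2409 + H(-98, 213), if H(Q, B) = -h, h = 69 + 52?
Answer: 2288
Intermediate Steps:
h = 121
H(Q, B) = -121 (H(Q, B) = -1*121 = -121)
2409 + H(-98, 213) = 2409 - 121 = 2288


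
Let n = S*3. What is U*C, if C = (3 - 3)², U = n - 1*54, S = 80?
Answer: 0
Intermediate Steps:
n = 240 (n = 80*3 = 240)
U = 186 (U = 240 - 1*54 = 240 - 54 = 186)
C = 0 (C = 0² = 0)
U*C = 186*0 = 0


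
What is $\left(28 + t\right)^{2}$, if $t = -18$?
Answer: $100$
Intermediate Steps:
$\left(28 + t\right)^{2} = \left(28 - 18\right)^{2} = 10^{2} = 100$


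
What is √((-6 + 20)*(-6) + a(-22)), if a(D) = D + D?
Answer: 8*I*√2 ≈ 11.314*I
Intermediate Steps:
a(D) = 2*D
√((-6 + 20)*(-6) + a(-22)) = √((-6 + 20)*(-6) + 2*(-22)) = √(14*(-6) - 44) = √(-84 - 44) = √(-128) = 8*I*√2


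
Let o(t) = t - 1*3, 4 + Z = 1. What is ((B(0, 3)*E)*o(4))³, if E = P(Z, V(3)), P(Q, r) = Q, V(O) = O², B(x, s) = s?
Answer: -729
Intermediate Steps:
Z = -3 (Z = -4 + 1 = -3)
o(t) = -3 + t (o(t) = t - 3 = -3 + t)
E = -3
((B(0, 3)*E)*o(4))³ = ((3*(-3))*(-3 + 4))³ = (-9*1)³ = (-9)³ = -729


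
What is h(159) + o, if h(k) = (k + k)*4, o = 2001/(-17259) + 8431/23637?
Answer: 173003954456/135983661 ≈ 1272.2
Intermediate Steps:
o = 32737664/135983661 (o = 2001*(-1/17259) + 8431*(1/23637) = -667/5753 + 8431/23637 = 32737664/135983661 ≈ 0.24075)
h(k) = 8*k (h(k) = (2*k)*4 = 8*k)
h(159) + o = 8*159 + 32737664/135983661 = 1272 + 32737664/135983661 = 173003954456/135983661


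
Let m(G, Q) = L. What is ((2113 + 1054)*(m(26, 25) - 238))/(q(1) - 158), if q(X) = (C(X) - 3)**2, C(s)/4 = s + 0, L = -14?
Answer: 798084/157 ≈ 5083.3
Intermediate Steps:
m(G, Q) = -14
C(s) = 4*s (C(s) = 4*(s + 0) = 4*s)
q(X) = (-3 + 4*X)**2 (q(X) = (4*X - 3)**2 = (-3 + 4*X)**2)
((2113 + 1054)*(m(26, 25) - 238))/(q(1) - 158) = ((2113 + 1054)*(-14 - 238))/((-3 + 4*1)**2 - 158) = (3167*(-252))/((-3 + 4)**2 - 158) = -798084/(1**2 - 158) = -798084/(1 - 158) = -798084/(-157) = -1/157*(-798084) = 798084/157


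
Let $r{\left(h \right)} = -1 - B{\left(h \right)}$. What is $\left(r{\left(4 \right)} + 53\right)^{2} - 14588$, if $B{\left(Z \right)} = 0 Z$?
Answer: $-11884$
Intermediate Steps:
$B{\left(Z \right)} = 0$
$r{\left(h \right)} = -1$ ($r{\left(h \right)} = -1 - 0 = -1 + 0 = -1$)
$\left(r{\left(4 \right)} + 53\right)^{2} - 14588 = \left(-1 + 53\right)^{2} - 14588 = 52^{2} - 14588 = 2704 - 14588 = -11884$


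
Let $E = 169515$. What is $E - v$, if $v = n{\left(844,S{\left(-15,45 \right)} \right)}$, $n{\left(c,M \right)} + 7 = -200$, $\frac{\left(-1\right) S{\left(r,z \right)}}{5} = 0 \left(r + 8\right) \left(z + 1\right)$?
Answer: $169722$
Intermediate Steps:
$S{\left(r,z \right)} = 0$ ($S{\left(r,z \right)} = - 5 \cdot 0 \left(r + 8\right) \left(z + 1\right) = - 5 \cdot 0 \left(8 + r\right) \left(1 + z\right) = - 5 \cdot 0 \left(1 + z\right) \left(8 + r\right) = \left(-5\right) 0 = 0$)
$n{\left(c,M \right)} = -207$ ($n{\left(c,M \right)} = -7 - 200 = -207$)
$v = -207$
$E - v = 169515 - -207 = 169515 + 207 = 169722$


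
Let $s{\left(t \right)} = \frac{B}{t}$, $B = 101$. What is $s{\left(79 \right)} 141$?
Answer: $\frac{14241}{79} \approx 180.27$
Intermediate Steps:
$s{\left(t \right)} = \frac{101}{t}$
$s{\left(79 \right)} 141 = \frac{101}{79} \cdot 141 = \frac{14241}{79}$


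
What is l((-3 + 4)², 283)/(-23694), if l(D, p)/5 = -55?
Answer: 25/2154 ≈ 0.011606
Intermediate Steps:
l(D, p) = -275 (l(D, p) = 5*(-55) = -275)
l((-3 + 4)², 283)/(-23694) = -275/(-23694) = -275*(-1/23694) = 25/2154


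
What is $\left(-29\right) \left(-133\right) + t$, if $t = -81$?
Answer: $3776$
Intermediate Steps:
$\left(-29\right) \left(-133\right) + t = \left(-29\right) \left(-133\right) - 81 = 3857 - 81 = 3776$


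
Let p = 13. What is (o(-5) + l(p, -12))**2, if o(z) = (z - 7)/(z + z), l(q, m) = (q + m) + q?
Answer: 5776/25 ≈ 231.04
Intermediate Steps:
l(q, m) = m + 2*q (l(q, m) = (m + q) + q = m + 2*q)
o(z) = (-7 + z)/(2*z) (o(z) = (-7 + z)/((2*z)) = (-7 + z)*(1/(2*z)) = (-7 + z)/(2*z))
(o(-5) + l(p, -12))**2 = ((1/2)*(-7 - 5)/(-5) + (-12 + 2*13))**2 = ((1/2)*(-1/5)*(-12) + (-12 + 26))**2 = (6/5 + 14)**2 = (76/5)**2 = 5776/25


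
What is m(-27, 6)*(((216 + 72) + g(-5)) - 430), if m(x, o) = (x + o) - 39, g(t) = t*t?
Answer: 7020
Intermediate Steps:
g(t) = t²
m(x, o) = -39 + o + x (m(x, o) = (o + x) - 39 = -39 + o + x)
m(-27, 6)*(((216 + 72) + g(-5)) - 430) = (-39 + 6 - 27)*(((216 + 72) + (-5)²) - 430) = -60*((288 + 25) - 430) = -60*(313 - 430) = -60*(-117) = 7020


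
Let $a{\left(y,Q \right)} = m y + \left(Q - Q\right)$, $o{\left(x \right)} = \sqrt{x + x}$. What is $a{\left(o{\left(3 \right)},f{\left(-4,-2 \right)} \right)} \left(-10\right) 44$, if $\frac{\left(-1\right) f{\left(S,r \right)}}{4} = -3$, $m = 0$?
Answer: $0$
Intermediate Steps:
$f{\left(S,r \right)} = 12$ ($f{\left(S,r \right)} = \left(-4\right) \left(-3\right) = 12$)
$o{\left(x \right)} = \sqrt{2} \sqrt{x}$ ($o{\left(x \right)} = \sqrt{2 x} = \sqrt{2} \sqrt{x}$)
$a{\left(y,Q \right)} = 0$ ($a{\left(y,Q \right)} = 0 y + \left(Q - Q\right) = 0 + 0 = 0$)
$a{\left(o{\left(3 \right)},f{\left(-4,-2 \right)} \right)} \left(-10\right) 44 = 0 \left(-10\right) 44 = 0 \cdot 44 = 0$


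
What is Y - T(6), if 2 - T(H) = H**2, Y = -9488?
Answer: -9454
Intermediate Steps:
T(H) = 2 - H**2
Y - T(6) = -9488 - (2 - 1*6**2) = -9488 - (2 - 1*36) = -9488 - (2 - 36) = -9488 - 1*(-34) = -9488 + 34 = -9454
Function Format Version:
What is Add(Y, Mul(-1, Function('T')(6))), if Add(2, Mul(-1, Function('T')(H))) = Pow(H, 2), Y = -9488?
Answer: -9454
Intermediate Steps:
Function('T')(H) = Add(2, Mul(-1, Pow(H, 2)))
Add(Y, Mul(-1, Function('T')(6))) = Add(-9488, Mul(-1, Add(2, Mul(-1, Pow(6, 2))))) = Add(-9488, Mul(-1, Add(2, Mul(-1, 36)))) = Add(-9488, Mul(-1, Add(2, -36))) = Add(-9488, Mul(-1, -34)) = Add(-9488, 34) = -9454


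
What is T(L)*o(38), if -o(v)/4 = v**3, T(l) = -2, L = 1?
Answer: 438976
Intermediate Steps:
o(v) = -4*v**3
T(L)*o(38) = -(-8)*38**3 = -(-8)*54872 = -2*(-219488) = 438976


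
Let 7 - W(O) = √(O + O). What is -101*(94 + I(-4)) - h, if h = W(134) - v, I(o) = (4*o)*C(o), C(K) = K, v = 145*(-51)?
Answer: -23360 + 2*√67 ≈ -23344.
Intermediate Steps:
v = -7395
I(o) = 4*o² (I(o) = (4*o)*o = 4*o²)
W(O) = 7 - √2*√O (W(O) = 7 - √(O + O) = 7 - √(2*O) = 7 - √2*√O)
h = 7402 - 2*√67 (h = (7 - √2*√134) - 1*(-7395) = (7 - 2*√67) + 7395 = 7402 - 2*√67 ≈ 7385.6)
-101*(94 + I(-4)) - h = -101*(94 + 4*(-4)²) - (7402 - 2*√67) = -101*(94 + 4*16) + (-7402 + 2*√67) = -101*(94 + 64) + (-7402 + 2*√67) = -101*158 + (-7402 + 2*√67) = -15958 + (-7402 + 2*√67) = -23360 + 2*√67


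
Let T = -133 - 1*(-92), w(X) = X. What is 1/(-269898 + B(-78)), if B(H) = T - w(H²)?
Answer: -1/276023 ≈ -3.6229e-6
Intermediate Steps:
T = -41 (T = -133 + 92 = -41)
B(H) = -41 - H²
1/(-269898 + B(-78)) = 1/(-269898 + (-41 - 1*(-78)²)) = 1/(-269898 + (-41 - 1*6084)) = 1/(-269898 + (-41 - 6084)) = 1/(-269898 - 6125) = 1/(-276023) = -1/276023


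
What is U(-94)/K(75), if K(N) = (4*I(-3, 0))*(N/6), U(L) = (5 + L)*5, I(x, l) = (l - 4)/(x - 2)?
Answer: -89/8 ≈ -11.125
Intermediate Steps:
I(x, l) = (-4 + l)/(-2 + x)
U(L) = 25 + 5*L
K(N) = 8*N/15 (K(N) = (4*((-4 + 0)/(-2 - 3)))*(N/6) = (4*(-4/(-5)))*(N*(1/6)) = (4*(-1/5*(-4)))*(N/6) = (4*(4/5))*(N/6) = 16*(N/6)/5 = 8*N/15)
U(-94)/K(75) = (25 + 5*(-94))/(((8/15)*75)) = (25 - 470)/40 = -445*1/40 = -89/8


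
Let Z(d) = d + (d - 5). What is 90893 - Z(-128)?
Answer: 91154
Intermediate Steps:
Z(d) = -5 + 2*d (Z(d) = d + (-5 + d) = -5 + 2*d)
90893 - Z(-128) = 90893 - (-5 + 2*(-128)) = 90893 - (-5 - 256) = 90893 - 1*(-261) = 90893 + 261 = 91154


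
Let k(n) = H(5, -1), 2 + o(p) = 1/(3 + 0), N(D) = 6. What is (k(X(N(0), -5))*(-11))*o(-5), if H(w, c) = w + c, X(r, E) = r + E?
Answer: 220/3 ≈ 73.333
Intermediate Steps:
o(p) = -5/3 (o(p) = -2 + 1/(3 + 0) = -2 + 1/3 = -2 + ⅓ = -5/3)
X(r, E) = E + r
H(w, c) = c + w
k(n) = 4 (k(n) = -1 + 5 = 4)
(k(X(N(0), -5))*(-11))*o(-5) = (4*(-11))*(-5/3) = -44*(-5/3) = 220/3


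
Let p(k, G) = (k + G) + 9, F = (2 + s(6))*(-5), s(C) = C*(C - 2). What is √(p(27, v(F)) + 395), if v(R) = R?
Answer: √301 ≈ 17.349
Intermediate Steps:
s(C) = C*(-2 + C)
F = -130 (F = (2 + 6*(-2 + 6))*(-5) = (2 + 6*4)*(-5) = (2 + 24)*(-5) = 26*(-5) = -130)
p(k, G) = 9 + G + k (p(k, G) = (G + k) + 9 = 9 + G + k)
√(p(27, v(F)) + 395) = √((9 - 130 + 27) + 395) = √(-94 + 395) = √301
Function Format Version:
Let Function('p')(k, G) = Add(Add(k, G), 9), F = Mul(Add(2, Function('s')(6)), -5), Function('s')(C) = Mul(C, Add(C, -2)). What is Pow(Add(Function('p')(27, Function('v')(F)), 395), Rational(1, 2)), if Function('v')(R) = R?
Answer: Pow(301, Rational(1, 2)) ≈ 17.349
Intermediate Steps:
Function('s')(C) = Mul(C, Add(-2, C))
F = -130 (F = Mul(Add(2, Mul(6, Add(-2, 6))), -5) = Mul(Add(2, Mul(6, 4)), -5) = Mul(Add(2, 24), -5) = Mul(26, -5) = -130)
Function('p')(k, G) = Add(9, G, k) (Function('p')(k, G) = Add(Add(G, k), 9) = Add(9, G, k))
Pow(Add(Function('p')(27, Function('v')(F)), 395), Rational(1, 2)) = Pow(Add(Add(9, -130, 27), 395), Rational(1, 2)) = Pow(Add(-94, 395), Rational(1, 2)) = Pow(301, Rational(1, 2))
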